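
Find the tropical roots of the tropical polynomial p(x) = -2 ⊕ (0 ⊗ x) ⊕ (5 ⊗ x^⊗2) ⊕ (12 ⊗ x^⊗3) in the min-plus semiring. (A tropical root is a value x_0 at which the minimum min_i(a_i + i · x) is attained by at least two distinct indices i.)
Roots: {-7, -5, -2}

Each tropical root is a break point of the lower envelope of the lines y = a_i + i · x (there are 4 lines, with slopes 0, 1, ..., 3). Only the lines that attain the minimum somewhere contribute to roots; other lines are dominated. Here the surviving (envelope) indices are i = 3, i = 2, i = 1, i = 0.
Intersections between consecutive envelope lines give the roots: for adjacent envelope indices i < j the intersection is x = (a_i − a_j) / (j − i). Reading off the sorted break points: {-7, -5, -2}.
Verification: at each break x_0, at least two indices attain the minimum of min_i(a_i + i · x_0).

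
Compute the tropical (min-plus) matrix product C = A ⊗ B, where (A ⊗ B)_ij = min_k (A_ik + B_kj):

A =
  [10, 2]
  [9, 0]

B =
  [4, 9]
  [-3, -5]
A ⊗ B =
  [-1, -3]
  [-3, -5]

Apply the min-plus product entry-by-entry:
  C[0][0] = min over k of (A[0][0] + B[0][0] = 10 + 4 = 14, A[0][1] + B[1][0] = 2 + -3 = -1) = -1 (attained at k = 1)
  C[0][1] = min over k of (A[0][0] + B[0][1] = 10 + 9 = 19, A[0][1] + B[1][1] = 2 + -5 = -3) = -3 (attained at k = 1)
  C[1][0] = min over k of (A[1][0] + B[0][0] = 9 + 4 = 13, A[1][1] + B[1][0] = 0 + -3 = -3) = -3 (attained at k = 1)
  C[1][1] = min over k of (A[1][0] + B[0][1] = 9 + 9 = 18, A[1][1] + B[1][1] = 0 + -5 = -5) = -5 (attained at k = 1)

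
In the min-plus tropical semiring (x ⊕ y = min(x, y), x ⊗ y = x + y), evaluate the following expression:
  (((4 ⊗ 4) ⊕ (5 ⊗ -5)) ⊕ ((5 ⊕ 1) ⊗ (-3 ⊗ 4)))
(((4 ⊗ 4) ⊕ (5 ⊗ -5)) ⊕ ((5 ⊕ 1) ⊗ (-3 ⊗ 4))) = 0

Expand innermost to outermost. Recall ⊕ takes the minimum of its arguments and ⊗ takes their sum. Working out the expression (((4 ⊗ 4) ⊕ (5 ⊗ -5)) ⊕ ((5 ⊕ 1) ⊗ (-3 ⊗ 4))) gives 0.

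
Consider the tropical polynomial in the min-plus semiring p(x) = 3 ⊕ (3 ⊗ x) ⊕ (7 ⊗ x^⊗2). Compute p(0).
p(0) = 3

A tropical monomial a ⊗ x^⊗i evaluates to a + i · x. Evaluating each term at x = 0:
  Term 0 contributes 3 + 0 · 0 = 3
  Term 1 contributes 3 + 1 · 0 = 3
  Term 2 contributes 7 + 2 · 0 = 7
p(0) = ⊕ of these = min[3, 3, 7] = 3.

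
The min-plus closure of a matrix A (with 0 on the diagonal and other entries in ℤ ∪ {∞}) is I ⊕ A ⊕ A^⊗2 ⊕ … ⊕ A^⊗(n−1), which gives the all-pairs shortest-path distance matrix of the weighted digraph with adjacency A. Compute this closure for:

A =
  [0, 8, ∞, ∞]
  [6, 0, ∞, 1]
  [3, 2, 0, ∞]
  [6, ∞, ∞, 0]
Closure =
  [0, 8, ∞, 9]
  [6, 0, ∞, 1]
  [3, 2, 0, 3]
  [6, 14, ∞, 0]

This is the Floyd-Warshall all-pairs shortest-path computation. For each intermediate vertex k = 0, 1, …, 3, update dist[i][j] ← min(dist[i][j], dist[i][k] + dist[k][j]). The final matrix gives, for each (i, j), the minimum total weight of any directed path from i to j (possibly empty when i = j).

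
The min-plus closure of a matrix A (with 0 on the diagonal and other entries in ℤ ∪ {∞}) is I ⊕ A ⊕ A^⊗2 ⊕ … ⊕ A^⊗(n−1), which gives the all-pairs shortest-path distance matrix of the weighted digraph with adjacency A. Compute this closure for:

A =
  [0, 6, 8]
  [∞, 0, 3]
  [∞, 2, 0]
Closure =
  [0, 6, 8]
  [∞, 0, 3]
  [∞, 2, 0]

This is the Floyd-Warshall all-pairs shortest-path computation. For each intermediate vertex k = 0, 1, …, 2, update dist[i][j] ← min(dist[i][j], dist[i][k] + dist[k][j]). The final matrix gives, for each (i, j), the minimum total weight of any directed path from i to j (possibly empty when i = j).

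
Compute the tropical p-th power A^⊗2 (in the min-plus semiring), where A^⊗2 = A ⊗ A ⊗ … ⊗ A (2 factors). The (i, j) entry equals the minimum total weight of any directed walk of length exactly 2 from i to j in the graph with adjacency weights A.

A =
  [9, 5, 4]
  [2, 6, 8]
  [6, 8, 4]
A^⊗2 =
  [7, 11, 8]
  [8, 7, 6]
  [10, 11, 8]

Each entry (A^⊗2)_ij equals the minimum over all length-2 walks i = v_0 → v_1 → … → v_2 = j of Σ_t A[v_t][v_{t+1}]. For example, for (i, j) = (0, 2) we minimise over 3 possible intermediate vertex sequences; the minimum is 8, attained along the walk 0 → 2 → 2.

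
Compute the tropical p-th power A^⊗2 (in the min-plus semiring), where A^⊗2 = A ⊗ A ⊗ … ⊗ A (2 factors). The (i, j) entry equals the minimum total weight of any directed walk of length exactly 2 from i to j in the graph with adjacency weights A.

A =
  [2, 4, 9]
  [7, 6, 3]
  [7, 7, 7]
A^⊗2 =
  [4, 6, 7]
  [9, 10, 9]
  [9, 11, 10]

Each entry (A^⊗2)_ij equals the minimum over all length-2 walks i = v_0 → v_1 → … → v_2 = j of Σ_t A[v_t][v_{t+1}]. For example, for (i, j) = (0, 2) we minimise over 3 possible intermediate vertex sequences; the minimum is 7, attained along the walk 0 → 1 → 2.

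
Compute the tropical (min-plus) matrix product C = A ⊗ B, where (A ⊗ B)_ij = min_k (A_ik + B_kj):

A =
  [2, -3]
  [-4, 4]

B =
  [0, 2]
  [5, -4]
A ⊗ B =
  [2, -7]
  [-4, -2]

Apply the min-plus product entry-by-entry:
  C[0][0] = min over k of (A[0][0] + B[0][0] = 2 + 0 = 2, A[0][1] + B[1][0] = -3 + 5 = 2) = 2 (attained at k = 0)
  C[0][1] = min over k of (A[0][0] + B[0][1] = 2 + 2 = 4, A[0][1] + B[1][1] = -3 + -4 = -7) = -7 (attained at k = 1)
  C[1][0] = min over k of (A[1][0] + B[0][0] = -4 + 0 = -4, A[1][1] + B[1][0] = 4 + 5 = 9) = -4 (attained at k = 0)
  C[1][1] = min over k of (A[1][0] + B[0][1] = -4 + 2 = -2, A[1][1] + B[1][1] = 4 + -4 = 0) = -2 (attained at k = 0)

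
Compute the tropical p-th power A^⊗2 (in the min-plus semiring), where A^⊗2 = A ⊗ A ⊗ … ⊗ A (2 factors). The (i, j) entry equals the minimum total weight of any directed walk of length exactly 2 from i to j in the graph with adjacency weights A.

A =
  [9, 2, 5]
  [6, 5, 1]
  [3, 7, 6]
A^⊗2 =
  [8, 7, 3]
  [4, 8, 6]
  [9, 5, 8]

Each entry (A^⊗2)_ij equals the minimum over all length-2 walks i = v_0 → v_1 → … → v_2 = j of Σ_t A[v_t][v_{t+1}]. For example, for (i, j) = (0, 2) we minimise over 3 possible intermediate vertex sequences; the minimum is 3, attained along the walk 0 → 1 → 2.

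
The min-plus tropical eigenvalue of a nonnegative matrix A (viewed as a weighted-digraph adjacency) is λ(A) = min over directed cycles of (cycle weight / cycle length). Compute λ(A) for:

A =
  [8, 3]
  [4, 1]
λ(A) = 1

Enumerate directed cycles and compute their means (weight / length). Sample:
  cycle 0 → 0: weight = 8, length = 1, mean = 8/1 ≈ 8.000
  cycle 1 → 1: weight = 1, length = 1, mean = 1/1 ≈ 1.000
  cycle 0 → 1 → 0: weight = 7, length = 2, mean = 7/2 ≈ 3.500
  cycle 1 → 0 → 1: weight = 7, length = 2, mean = 7/2 ≈ 3.500
Minimum mean = 1.000, attained e.g. along the cycle 1 → 1 with weight 1 and length 1. So λ(A) = 1/1 = 1.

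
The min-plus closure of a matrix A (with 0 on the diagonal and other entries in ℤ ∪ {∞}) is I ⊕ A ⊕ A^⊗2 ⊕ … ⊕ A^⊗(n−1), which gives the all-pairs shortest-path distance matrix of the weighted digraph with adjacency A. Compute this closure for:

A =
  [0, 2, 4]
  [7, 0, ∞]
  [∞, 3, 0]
Closure =
  [0, 2, 4]
  [7, 0, 11]
  [10, 3, 0]

This is the Floyd-Warshall all-pairs shortest-path computation. For each intermediate vertex k = 0, 1, …, 2, update dist[i][j] ← min(dist[i][j], dist[i][k] + dist[k][j]). The final matrix gives, for each (i, j), the minimum total weight of any directed path from i to j (possibly empty when i = j).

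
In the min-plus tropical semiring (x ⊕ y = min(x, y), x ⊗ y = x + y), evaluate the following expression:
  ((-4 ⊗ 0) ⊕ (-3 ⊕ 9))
((-4 ⊗ 0) ⊕ (-3 ⊕ 9)) = -4

Expand innermost to outermost. Recall ⊕ takes the minimum of its arguments and ⊗ takes their sum. Working out the expression ((-4 ⊗ 0) ⊕ (-3 ⊕ 9)) gives -4.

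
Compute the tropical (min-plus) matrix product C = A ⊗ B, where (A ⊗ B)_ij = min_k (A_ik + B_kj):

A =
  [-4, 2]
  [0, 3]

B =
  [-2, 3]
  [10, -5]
A ⊗ B =
  [-6, -3]
  [-2, -2]

Apply the min-plus product entry-by-entry:
  C[0][0] = min over k of (A[0][0] + B[0][0] = -4 + -2 = -6, A[0][1] + B[1][0] = 2 + 10 = 12) = -6 (attained at k = 0)
  C[0][1] = min over k of (A[0][0] + B[0][1] = -4 + 3 = -1, A[0][1] + B[1][1] = 2 + -5 = -3) = -3 (attained at k = 1)
  C[1][0] = min over k of (A[1][0] + B[0][0] = 0 + -2 = -2, A[1][1] + B[1][0] = 3 + 10 = 13) = -2 (attained at k = 0)
  C[1][1] = min over k of (A[1][0] + B[0][1] = 0 + 3 = 3, A[1][1] + B[1][1] = 3 + -5 = -2) = -2 (attained at k = 1)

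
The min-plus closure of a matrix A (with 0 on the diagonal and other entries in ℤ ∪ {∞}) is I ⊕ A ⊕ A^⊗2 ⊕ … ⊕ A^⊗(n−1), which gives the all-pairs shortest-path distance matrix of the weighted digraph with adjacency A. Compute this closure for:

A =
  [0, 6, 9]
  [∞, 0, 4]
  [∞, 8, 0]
Closure =
  [0, 6, 9]
  [∞, 0, 4]
  [∞, 8, 0]

This is the Floyd-Warshall all-pairs shortest-path computation. For each intermediate vertex k = 0, 1, …, 2, update dist[i][j] ← min(dist[i][j], dist[i][k] + dist[k][j]). The final matrix gives, for each (i, j), the minimum total weight of any directed path from i to j (possibly empty when i = j).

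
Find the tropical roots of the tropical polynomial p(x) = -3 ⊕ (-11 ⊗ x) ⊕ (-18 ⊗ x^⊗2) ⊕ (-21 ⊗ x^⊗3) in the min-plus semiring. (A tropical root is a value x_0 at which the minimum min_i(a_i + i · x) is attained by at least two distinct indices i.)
Roots: {3, 7, 8}

Each tropical root is a break point of the lower envelope of the lines y = a_i + i · x (there are 4 lines, with slopes 0, 1, ..., 3). Only the lines that attain the minimum somewhere contribute to roots; other lines are dominated. Here the surviving (envelope) indices are i = 3, i = 2, i = 1, i = 0.
Intersections between consecutive envelope lines give the roots: for adjacent envelope indices i < j the intersection is x = (a_i − a_j) / (j − i). Reading off the sorted break points: {3, 7, 8}.
Verification: at each break x_0, at least two indices attain the minimum of min_i(a_i + i · x_0).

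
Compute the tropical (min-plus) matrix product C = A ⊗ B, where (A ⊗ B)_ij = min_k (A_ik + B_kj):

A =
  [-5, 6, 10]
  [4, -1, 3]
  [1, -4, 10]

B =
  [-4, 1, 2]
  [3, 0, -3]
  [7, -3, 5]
A ⊗ B =
  [-9, -4, -3]
  [0, -1, -4]
  [-3, -4, -7]

Apply the min-plus product entry-by-entry:
  C[0][0] = min over k of (A[0][0] + B[0][0] = -5 + -4 = -9, A[0][1] + B[1][0] = 6 + 3 = 9, A[0][2] + B[2][0] = 10 + 7 = 17) = -9 (attained at k = 0)
  C[0][1] = min over k of (A[0][0] + B[0][1] = -5 + 1 = -4, A[0][1] + B[1][1] = 6 + 0 = 6, A[0][2] + B[2][1] = 10 + -3 = 7) = -4 (attained at k = 0)
  C[0][2] = min over k of (A[0][0] + B[0][2] = -5 + 2 = -3, A[0][1] + B[1][2] = 6 + -3 = 3, A[0][2] + B[2][2] = 10 + 5 = 15) = -3 (attained at k = 0)
  C[1][0] = min over k of (A[1][0] + B[0][0] = 4 + -4 = 0, A[1][1] + B[1][0] = -1 + 3 = 2, A[1][2] + B[2][0] = 3 + 7 = 10) = 0 (attained at k = 0)
  C[1][1] = min over k of (A[1][0] + B[0][1] = 4 + 1 = 5, A[1][1] + B[1][1] = -1 + 0 = -1, A[1][2] + B[2][1] = 3 + -3 = 0) = -1 (attained at k = 1)
  C[1][2] = min over k of (A[1][0] + B[0][2] = 4 + 2 = 6, A[1][1] + B[1][2] = -1 + -3 = -4, A[1][2] + B[2][2] = 3 + 5 = 8) = -4 (attained at k = 1)
  C[2][0] = min over k of (A[2][0] + B[0][0] = 1 + -4 = -3, A[2][1] + B[1][0] = -4 + 3 = -1, A[2][2] + B[2][0] = 10 + 7 = 17) = -3 (attained at k = 0)
  C[2][1] = min over k of (A[2][0] + B[0][1] = 1 + 1 = 2, A[2][1] + B[1][1] = -4 + 0 = -4, A[2][2] + B[2][1] = 10 + -3 = 7) = -4 (attained at k = 1)
  C[2][2] = min over k of (A[2][0] + B[0][2] = 1 + 2 = 3, A[2][1] + B[1][2] = -4 + -3 = -7, A[2][2] + B[2][2] = 10 + 5 = 15) = -7 (attained at k = 1)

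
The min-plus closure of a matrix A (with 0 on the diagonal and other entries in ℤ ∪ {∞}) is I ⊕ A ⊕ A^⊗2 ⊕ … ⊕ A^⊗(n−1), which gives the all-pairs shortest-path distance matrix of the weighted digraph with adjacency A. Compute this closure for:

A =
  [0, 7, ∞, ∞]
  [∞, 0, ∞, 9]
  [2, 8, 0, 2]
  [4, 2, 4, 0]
Closure =
  [0, 7, 20, 16]
  [13, 0, 13, 9]
  [2, 4, 0, 2]
  [4, 2, 4, 0]

This is the Floyd-Warshall all-pairs shortest-path computation. For each intermediate vertex k = 0, 1, …, 3, update dist[i][j] ← min(dist[i][j], dist[i][k] + dist[k][j]). The final matrix gives, for each (i, j), the minimum total weight of any directed path from i to j (possibly empty when i = j).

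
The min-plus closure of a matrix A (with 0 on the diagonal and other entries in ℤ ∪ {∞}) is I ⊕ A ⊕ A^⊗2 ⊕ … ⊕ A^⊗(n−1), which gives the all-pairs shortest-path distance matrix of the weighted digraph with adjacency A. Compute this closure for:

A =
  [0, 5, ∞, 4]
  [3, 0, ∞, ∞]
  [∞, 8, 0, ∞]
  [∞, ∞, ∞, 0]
Closure =
  [0, 5, ∞, 4]
  [3, 0, ∞, 7]
  [11, 8, 0, 15]
  [∞, ∞, ∞, 0]

This is the Floyd-Warshall all-pairs shortest-path computation. For each intermediate vertex k = 0, 1, …, 3, update dist[i][j] ← min(dist[i][j], dist[i][k] + dist[k][j]). The final matrix gives, for each (i, j), the minimum total weight of any directed path from i to j (possibly empty when i = j).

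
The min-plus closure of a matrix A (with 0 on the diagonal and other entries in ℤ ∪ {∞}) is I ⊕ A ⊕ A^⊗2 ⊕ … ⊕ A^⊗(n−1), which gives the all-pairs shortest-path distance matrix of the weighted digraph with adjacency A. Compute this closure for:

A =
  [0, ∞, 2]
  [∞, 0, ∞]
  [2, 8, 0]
Closure =
  [0, 10, 2]
  [∞, 0, ∞]
  [2, 8, 0]

This is the Floyd-Warshall all-pairs shortest-path computation. For each intermediate vertex k = 0, 1, …, 2, update dist[i][j] ← min(dist[i][j], dist[i][k] + dist[k][j]). The final matrix gives, for each (i, j), the minimum total weight of any directed path from i to j (possibly empty when i = j).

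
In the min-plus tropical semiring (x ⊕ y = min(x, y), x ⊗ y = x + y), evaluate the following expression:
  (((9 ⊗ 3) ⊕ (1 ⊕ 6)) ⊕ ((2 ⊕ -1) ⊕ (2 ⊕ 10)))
(((9 ⊗ 3) ⊕ (1 ⊕ 6)) ⊕ ((2 ⊕ -1) ⊕ (2 ⊕ 10))) = -1

Expand innermost to outermost. Recall ⊕ takes the minimum of its arguments and ⊗ takes their sum. Working out the expression (((9 ⊗ 3) ⊕ (1 ⊕ 6)) ⊕ ((2 ⊕ -1) ⊕ (2 ⊕ 10))) gives -1.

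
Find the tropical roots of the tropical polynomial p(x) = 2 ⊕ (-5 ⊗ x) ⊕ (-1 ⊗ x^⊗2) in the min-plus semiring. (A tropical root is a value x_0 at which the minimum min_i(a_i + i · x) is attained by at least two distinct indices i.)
Roots: {-4, 7}

Each tropical root is a break point of the lower envelope of the lines y = a_i + i · x (there are 3 lines, with slopes 0, 1, ..., 2). Only the lines that attain the minimum somewhere contribute to roots; other lines are dominated. Here the surviving (envelope) indices are i = 2, i = 1, i = 0.
Intersections between consecutive envelope lines give the roots: for adjacent envelope indices i < j the intersection is x = (a_i − a_j) / (j − i). Reading off the sorted break points: {-4, 7}.
Verification: at each break x_0, at least two indices attain the minimum of min_i(a_i + i · x_0).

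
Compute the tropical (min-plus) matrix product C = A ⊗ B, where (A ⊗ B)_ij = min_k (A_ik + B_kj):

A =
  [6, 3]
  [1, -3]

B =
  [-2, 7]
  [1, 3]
A ⊗ B =
  [4, 6]
  [-2, 0]

Apply the min-plus product entry-by-entry:
  C[0][0] = min over k of (A[0][0] + B[0][0] = 6 + -2 = 4, A[0][1] + B[1][0] = 3 + 1 = 4) = 4 (attained at k = 0)
  C[0][1] = min over k of (A[0][0] + B[0][1] = 6 + 7 = 13, A[0][1] + B[1][1] = 3 + 3 = 6) = 6 (attained at k = 1)
  C[1][0] = min over k of (A[1][0] + B[0][0] = 1 + -2 = -1, A[1][1] + B[1][0] = -3 + 1 = -2) = -2 (attained at k = 1)
  C[1][1] = min over k of (A[1][0] + B[0][1] = 1 + 7 = 8, A[1][1] + B[1][1] = -3 + 3 = 0) = 0 (attained at k = 1)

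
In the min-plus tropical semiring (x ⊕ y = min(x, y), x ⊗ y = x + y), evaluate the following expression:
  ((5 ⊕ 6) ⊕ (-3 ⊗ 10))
((5 ⊕ 6) ⊕ (-3 ⊗ 10)) = 5

Expand innermost to outermost. Recall ⊕ takes the minimum of its arguments and ⊗ takes their sum. Working out the expression ((5 ⊕ 6) ⊕ (-3 ⊗ 10)) gives 5.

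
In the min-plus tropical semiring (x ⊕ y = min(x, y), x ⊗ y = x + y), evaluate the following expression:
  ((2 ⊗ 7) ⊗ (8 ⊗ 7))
((2 ⊗ 7) ⊗ (8 ⊗ 7)) = 24

Expand innermost to outermost. Recall ⊕ takes the minimum of its arguments and ⊗ takes their sum. Working out the expression ((2 ⊗ 7) ⊗ (8 ⊗ 7)) gives 24.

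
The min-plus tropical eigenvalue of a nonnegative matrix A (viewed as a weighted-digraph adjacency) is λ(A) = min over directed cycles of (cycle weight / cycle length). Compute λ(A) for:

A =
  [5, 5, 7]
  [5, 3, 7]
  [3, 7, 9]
λ(A) = 3

Enumerate directed cycles and compute their means (weight / length). Sample:
  cycle 0 → 0: weight = 5, length = 1, mean = 5/1 ≈ 5.000
  cycle 1 → 1: weight = 3, length = 1, mean = 3/1 ≈ 3.000
  cycle 2 → 2: weight = 9, length = 1, mean = 9/1 ≈ 9.000
  cycle 0 → 1 → 0: weight = 10, length = 2, mean = 10/2 ≈ 5.000
  cycle 0 → 2 → 0: weight = 10, length = 2, mean = 10/2 ≈ 5.000
  cycle 1 → 0 → 1: weight = 10, length = 2, mean = 10/2 ≈ 5.000
Minimum mean = 3.000, attained e.g. along the cycle 1 → 1 with weight 3 and length 1. So λ(A) = 3/1 = 3.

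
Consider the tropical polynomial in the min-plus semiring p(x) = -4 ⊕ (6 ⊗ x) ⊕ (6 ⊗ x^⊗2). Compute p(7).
p(7) = -4

A tropical monomial a ⊗ x^⊗i evaluates to a + i · x. Evaluating each term at x = 7:
  Term 0 contributes -4 + 0 · 7 = -4
  Term 1 contributes 6 + 1 · 7 = 13
  Term 2 contributes 6 + 2 · 7 = 20
p(7) = ⊕ of these = min[-4, 13, 20] = -4.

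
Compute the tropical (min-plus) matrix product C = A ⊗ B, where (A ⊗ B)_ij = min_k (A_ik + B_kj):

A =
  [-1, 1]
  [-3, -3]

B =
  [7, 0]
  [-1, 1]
A ⊗ B =
  [0, -1]
  [-4, -3]

Apply the min-plus product entry-by-entry:
  C[0][0] = min over k of (A[0][0] + B[0][0] = -1 + 7 = 6, A[0][1] + B[1][0] = 1 + -1 = 0) = 0 (attained at k = 1)
  C[0][1] = min over k of (A[0][0] + B[0][1] = -1 + 0 = -1, A[0][1] + B[1][1] = 1 + 1 = 2) = -1 (attained at k = 0)
  C[1][0] = min over k of (A[1][0] + B[0][0] = -3 + 7 = 4, A[1][1] + B[1][0] = -3 + -1 = -4) = -4 (attained at k = 1)
  C[1][1] = min over k of (A[1][0] + B[0][1] = -3 + 0 = -3, A[1][1] + B[1][1] = -3 + 1 = -2) = -3 (attained at k = 0)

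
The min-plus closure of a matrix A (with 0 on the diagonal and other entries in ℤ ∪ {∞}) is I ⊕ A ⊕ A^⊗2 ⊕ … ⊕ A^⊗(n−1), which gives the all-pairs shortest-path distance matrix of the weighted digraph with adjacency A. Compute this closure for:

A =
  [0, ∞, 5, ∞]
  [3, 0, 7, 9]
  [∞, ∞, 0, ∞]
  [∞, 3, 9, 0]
Closure =
  [0, ∞, 5, ∞]
  [3, 0, 7, 9]
  [∞, ∞, 0, ∞]
  [6, 3, 9, 0]

This is the Floyd-Warshall all-pairs shortest-path computation. For each intermediate vertex k = 0, 1, …, 3, update dist[i][j] ← min(dist[i][j], dist[i][k] + dist[k][j]). The final matrix gives, for each (i, j), the minimum total weight of any directed path from i to j (possibly empty when i = j).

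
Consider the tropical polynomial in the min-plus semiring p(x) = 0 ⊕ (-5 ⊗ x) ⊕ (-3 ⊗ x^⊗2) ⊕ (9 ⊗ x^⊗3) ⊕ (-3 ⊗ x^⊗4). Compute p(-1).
p(-1) = -7

A tropical monomial a ⊗ x^⊗i evaluates to a + i · x. Evaluating each term at x = -1:
  Term 0 contributes 0 + 0 · -1 = 0
  Term 1 contributes -5 + 1 · -1 = -6
  Term 2 contributes -3 + 2 · -1 = -5
  Term 3 contributes 9 + 3 · -1 = 6
  Term 4 contributes -3 + 4 · -1 = -7
p(-1) = ⊕ of these = min[0, -6, -5, 6, -7] = -7.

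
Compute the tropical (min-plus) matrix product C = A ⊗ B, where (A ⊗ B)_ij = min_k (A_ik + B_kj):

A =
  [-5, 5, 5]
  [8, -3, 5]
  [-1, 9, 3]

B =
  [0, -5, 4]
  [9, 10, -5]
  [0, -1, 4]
A ⊗ B =
  [-5, -10, -1]
  [5, 3, -8]
  [-1, -6, 3]

Apply the min-plus product entry-by-entry:
  C[0][0] = min over k of (A[0][0] + B[0][0] = -5 + 0 = -5, A[0][1] + B[1][0] = 5 + 9 = 14, A[0][2] + B[2][0] = 5 + 0 = 5) = -5 (attained at k = 0)
  C[0][1] = min over k of (A[0][0] + B[0][1] = -5 + -5 = -10, A[0][1] + B[1][1] = 5 + 10 = 15, A[0][2] + B[2][1] = 5 + -1 = 4) = -10 (attained at k = 0)
  C[0][2] = min over k of (A[0][0] + B[0][2] = -5 + 4 = -1, A[0][1] + B[1][2] = 5 + -5 = 0, A[0][2] + B[2][2] = 5 + 4 = 9) = -1 (attained at k = 0)
  C[1][0] = min over k of (A[1][0] + B[0][0] = 8 + 0 = 8, A[1][1] + B[1][0] = -3 + 9 = 6, A[1][2] + B[2][0] = 5 + 0 = 5) = 5 (attained at k = 2)
  C[1][1] = min over k of (A[1][0] + B[0][1] = 8 + -5 = 3, A[1][1] + B[1][1] = -3 + 10 = 7, A[1][2] + B[2][1] = 5 + -1 = 4) = 3 (attained at k = 0)
  C[1][2] = min over k of (A[1][0] + B[0][2] = 8 + 4 = 12, A[1][1] + B[1][2] = -3 + -5 = -8, A[1][2] + B[2][2] = 5 + 4 = 9) = -8 (attained at k = 1)
  C[2][0] = min over k of (A[2][0] + B[0][0] = -1 + 0 = -1, A[2][1] + B[1][0] = 9 + 9 = 18, A[2][2] + B[2][0] = 3 + 0 = 3) = -1 (attained at k = 0)
  C[2][1] = min over k of (A[2][0] + B[0][1] = -1 + -5 = -6, A[2][1] + B[1][1] = 9 + 10 = 19, A[2][2] + B[2][1] = 3 + -1 = 2) = -6 (attained at k = 0)
  C[2][2] = min over k of (A[2][0] + B[0][2] = -1 + 4 = 3, A[2][1] + B[1][2] = 9 + -5 = 4, A[2][2] + B[2][2] = 3 + 4 = 7) = 3 (attained at k = 0)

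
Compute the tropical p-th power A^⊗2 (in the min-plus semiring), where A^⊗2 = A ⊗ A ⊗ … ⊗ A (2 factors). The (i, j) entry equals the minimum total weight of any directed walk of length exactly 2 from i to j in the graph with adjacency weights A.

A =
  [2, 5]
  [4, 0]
A^⊗2 =
  [4, 5]
  [4, 0]

Each entry (A^⊗2)_ij equals the minimum over all length-2 walks i = v_0 → v_1 → … → v_2 = j of Σ_t A[v_t][v_{t+1}]. For example, for (i, j) = (0, 1) we minimise over 2 possible intermediate vertex sequences; the minimum is 5, attained along the walk 0 → 1 → 1.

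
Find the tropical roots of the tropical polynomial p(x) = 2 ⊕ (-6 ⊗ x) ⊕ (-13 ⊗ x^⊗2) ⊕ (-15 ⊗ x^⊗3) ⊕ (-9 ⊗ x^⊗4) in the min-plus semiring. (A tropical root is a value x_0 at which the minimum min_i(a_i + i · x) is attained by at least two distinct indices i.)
Roots: {-6, 2, 7, 8}

Each tropical root is a break point of the lower envelope of the lines y = a_i + i · x (there are 5 lines, with slopes 0, 1, ..., 4). Only the lines that attain the minimum somewhere contribute to roots; other lines are dominated. Here the surviving (envelope) indices are i = 4, i = 3, i = 2, i = 1, i = 0.
Intersections between consecutive envelope lines give the roots: for adjacent envelope indices i < j the intersection is x = (a_i − a_j) / (j − i). Reading off the sorted break points: {-6, 2, 7, 8}.
Verification: at each break x_0, at least two indices attain the minimum of min_i(a_i + i · x_0).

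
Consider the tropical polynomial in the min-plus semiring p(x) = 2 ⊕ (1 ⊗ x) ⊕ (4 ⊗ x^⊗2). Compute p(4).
p(4) = 2

A tropical monomial a ⊗ x^⊗i evaluates to a + i · x. Evaluating each term at x = 4:
  Term 0 contributes 2 + 0 · 4 = 2
  Term 1 contributes 1 + 1 · 4 = 5
  Term 2 contributes 4 + 2 · 4 = 12
p(4) = ⊕ of these = min[2, 5, 12] = 2.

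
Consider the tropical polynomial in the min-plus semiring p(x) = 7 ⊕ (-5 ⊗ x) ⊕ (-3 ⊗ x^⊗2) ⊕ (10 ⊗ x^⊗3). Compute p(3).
p(3) = -2

A tropical monomial a ⊗ x^⊗i evaluates to a + i · x. Evaluating each term at x = 3:
  Term 0 contributes 7 + 0 · 3 = 7
  Term 1 contributes -5 + 1 · 3 = -2
  Term 2 contributes -3 + 2 · 3 = 3
  Term 3 contributes 10 + 3 · 3 = 19
p(3) = ⊕ of these = min[7, -2, 3, 19] = -2.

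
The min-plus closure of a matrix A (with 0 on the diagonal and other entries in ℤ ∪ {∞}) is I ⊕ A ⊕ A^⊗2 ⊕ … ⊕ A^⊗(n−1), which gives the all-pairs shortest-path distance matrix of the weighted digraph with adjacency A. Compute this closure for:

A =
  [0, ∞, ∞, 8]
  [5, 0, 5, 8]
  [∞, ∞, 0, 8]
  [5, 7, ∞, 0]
Closure =
  [0, 15, 20, 8]
  [5, 0, 5, 8]
  [13, 15, 0, 8]
  [5, 7, 12, 0]

This is the Floyd-Warshall all-pairs shortest-path computation. For each intermediate vertex k = 0, 1, …, 3, update dist[i][j] ← min(dist[i][j], dist[i][k] + dist[k][j]). The final matrix gives, for each (i, j), the minimum total weight of any directed path from i to j (possibly empty when i = j).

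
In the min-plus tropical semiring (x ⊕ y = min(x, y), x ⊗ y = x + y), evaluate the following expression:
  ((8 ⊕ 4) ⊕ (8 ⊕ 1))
((8 ⊕ 4) ⊕ (8 ⊕ 1)) = 1

Expand innermost to outermost. Recall ⊕ takes the minimum of its arguments and ⊗ takes their sum. Working out the expression ((8 ⊕ 4) ⊕ (8 ⊕ 1)) gives 1.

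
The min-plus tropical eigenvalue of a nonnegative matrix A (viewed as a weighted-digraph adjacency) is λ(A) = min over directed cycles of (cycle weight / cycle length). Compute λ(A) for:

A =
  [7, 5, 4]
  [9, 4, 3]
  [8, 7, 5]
λ(A) = 4

Enumerate directed cycles and compute their means (weight / length). Sample:
  cycle 0 → 0: weight = 7, length = 1, mean = 7/1 ≈ 7.000
  cycle 1 → 1: weight = 4, length = 1, mean = 4/1 ≈ 4.000
  cycle 2 → 2: weight = 5, length = 1, mean = 5/1 ≈ 5.000
  cycle 0 → 1 → 0: weight = 14, length = 2, mean = 14/2 ≈ 7.000
  cycle 0 → 2 → 0: weight = 12, length = 2, mean = 12/2 ≈ 6.000
  cycle 1 → 0 → 1: weight = 14, length = 2, mean = 14/2 ≈ 7.000
Minimum mean = 4.000, attained e.g. along the cycle 1 → 1 with weight 4 and length 1. So λ(A) = 4/1 = 4.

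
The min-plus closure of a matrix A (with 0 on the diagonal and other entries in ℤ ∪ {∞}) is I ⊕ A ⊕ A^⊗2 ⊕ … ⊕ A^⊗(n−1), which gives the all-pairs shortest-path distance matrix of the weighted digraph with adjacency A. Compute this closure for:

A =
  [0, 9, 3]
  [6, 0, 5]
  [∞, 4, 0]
Closure =
  [0, 7, 3]
  [6, 0, 5]
  [10, 4, 0]

This is the Floyd-Warshall all-pairs shortest-path computation. For each intermediate vertex k = 0, 1, …, 2, update dist[i][j] ← min(dist[i][j], dist[i][k] + dist[k][j]). The final matrix gives, for each (i, j), the minimum total weight of any directed path from i to j (possibly empty when i = j).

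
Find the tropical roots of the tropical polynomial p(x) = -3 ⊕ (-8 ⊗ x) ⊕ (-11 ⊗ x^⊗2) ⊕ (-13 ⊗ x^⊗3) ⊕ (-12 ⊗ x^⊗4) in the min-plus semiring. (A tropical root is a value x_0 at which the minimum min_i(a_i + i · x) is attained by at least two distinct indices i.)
Roots: {-1, 2, 3, 5}

Each tropical root is a break point of the lower envelope of the lines y = a_i + i · x (there are 5 lines, with slopes 0, 1, ..., 4). Only the lines that attain the minimum somewhere contribute to roots; other lines are dominated. Here the surviving (envelope) indices are i = 4, i = 3, i = 2, i = 1, i = 0.
Intersections between consecutive envelope lines give the roots: for adjacent envelope indices i < j the intersection is x = (a_i − a_j) / (j − i). Reading off the sorted break points: {-1, 2, 3, 5}.
Verification: at each break x_0, at least two indices attain the minimum of min_i(a_i + i · x_0).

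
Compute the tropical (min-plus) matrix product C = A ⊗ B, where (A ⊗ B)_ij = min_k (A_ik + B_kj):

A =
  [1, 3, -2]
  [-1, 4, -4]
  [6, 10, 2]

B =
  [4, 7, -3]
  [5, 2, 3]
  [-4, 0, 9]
A ⊗ B =
  [-6, -2, -2]
  [-8, -4, -4]
  [-2, 2, 3]

Apply the min-plus product entry-by-entry:
  C[0][0] = min over k of (A[0][0] + B[0][0] = 1 + 4 = 5, A[0][1] + B[1][0] = 3 + 5 = 8, A[0][2] + B[2][0] = -2 + -4 = -6) = -6 (attained at k = 2)
  C[0][1] = min over k of (A[0][0] + B[0][1] = 1 + 7 = 8, A[0][1] + B[1][1] = 3 + 2 = 5, A[0][2] + B[2][1] = -2 + 0 = -2) = -2 (attained at k = 2)
  C[0][2] = min over k of (A[0][0] + B[0][2] = 1 + -3 = -2, A[0][1] + B[1][2] = 3 + 3 = 6, A[0][2] + B[2][2] = -2 + 9 = 7) = -2 (attained at k = 0)
  C[1][0] = min over k of (A[1][0] + B[0][0] = -1 + 4 = 3, A[1][1] + B[1][0] = 4 + 5 = 9, A[1][2] + B[2][0] = -4 + -4 = -8) = -8 (attained at k = 2)
  C[1][1] = min over k of (A[1][0] + B[0][1] = -1 + 7 = 6, A[1][1] + B[1][1] = 4 + 2 = 6, A[1][2] + B[2][1] = -4 + 0 = -4) = -4 (attained at k = 2)
  C[1][2] = min over k of (A[1][0] + B[0][2] = -1 + -3 = -4, A[1][1] + B[1][2] = 4 + 3 = 7, A[1][2] + B[2][2] = -4 + 9 = 5) = -4 (attained at k = 0)
  C[2][0] = min over k of (A[2][0] + B[0][0] = 6 + 4 = 10, A[2][1] + B[1][0] = 10 + 5 = 15, A[2][2] + B[2][0] = 2 + -4 = -2) = -2 (attained at k = 2)
  C[2][1] = min over k of (A[2][0] + B[0][1] = 6 + 7 = 13, A[2][1] + B[1][1] = 10 + 2 = 12, A[2][2] + B[2][1] = 2 + 0 = 2) = 2 (attained at k = 2)
  C[2][2] = min over k of (A[2][0] + B[0][2] = 6 + -3 = 3, A[2][1] + B[1][2] = 10 + 3 = 13, A[2][2] + B[2][2] = 2 + 9 = 11) = 3 (attained at k = 0)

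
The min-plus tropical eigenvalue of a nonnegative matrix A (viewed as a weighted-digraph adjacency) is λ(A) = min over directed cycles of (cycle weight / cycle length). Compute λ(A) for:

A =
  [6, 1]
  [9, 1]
λ(A) = 1

Enumerate directed cycles and compute their means (weight / length). Sample:
  cycle 0 → 0: weight = 6, length = 1, mean = 6/1 ≈ 6.000
  cycle 1 → 1: weight = 1, length = 1, mean = 1/1 ≈ 1.000
  cycle 0 → 1 → 0: weight = 10, length = 2, mean = 10/2 ≈ 5.000
  cycle 1 → 0 → 1: weight = 10, length = 2, mean = 10/2 ≈ 5.000
Minimum mean = 1.000, attained e.g. along the cycle 1 → 1 with weight 1 and length 1. So λ(A) = 1/1 = 1.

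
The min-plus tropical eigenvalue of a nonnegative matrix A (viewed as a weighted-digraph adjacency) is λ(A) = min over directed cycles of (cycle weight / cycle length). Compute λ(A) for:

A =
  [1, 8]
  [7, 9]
λ(A) = 1

Enumerate directed cycles and compute their means (weight / length). Sample:
  cycle 0 → 0: weight = 1, length = 1, mean = 1/1 ≈ 1.000
  cycle 1 → 1: weight = 9, length = 1, mean = 9/1 ≈ 9.000
  cycle 0 → 1 → 0: weight = 15, length = 2, mean = 15/2 ≈ 7.500
  cycle 1 → 0 → 1: weight = 15, length = 2, mean = 15/2 ≈ 7.500
Minimum mean = 1.000, attained e.g. along the cycle 0 → 0 with weight 1 and length 1. So λ(A) = 1/1 = 1.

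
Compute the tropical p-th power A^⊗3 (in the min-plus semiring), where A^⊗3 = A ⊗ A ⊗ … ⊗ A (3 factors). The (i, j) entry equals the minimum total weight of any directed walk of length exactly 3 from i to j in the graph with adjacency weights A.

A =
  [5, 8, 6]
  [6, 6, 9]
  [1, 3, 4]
A^⊗3 =
  [11, 13, 13]
  [13, 15, 16]
  [8, 10, 11]

Each entry (A^⊗3)_ij equals the minimum over all length-3 walks i = v_0 → v_1 → … → v_3 = j of Σ_t A[v_t][v_{t+1}]. For example, for (i, j) = (0, 2) we minimise over 9 possible intermediate vertex sequences; the minimum is 13, attained along the walk 0 → 2 → 0 → 2.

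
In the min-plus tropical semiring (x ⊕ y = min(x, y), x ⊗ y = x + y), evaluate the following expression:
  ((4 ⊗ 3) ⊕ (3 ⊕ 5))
((4 ⊗ 3) ⊕ (3 ⊕ 5)) = 3

Expand innermost to outermost. Recall ⊕ takes the minimum of its arguments and ⊗ takes their sum. Working out the expression ((4 ⊗ 3) ⊕ (3 ⊕ 5)) gives 3.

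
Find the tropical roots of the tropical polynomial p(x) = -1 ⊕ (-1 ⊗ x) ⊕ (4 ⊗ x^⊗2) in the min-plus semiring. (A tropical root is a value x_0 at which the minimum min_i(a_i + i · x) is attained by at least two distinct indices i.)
Roots: {-5, 0}

Each tropical root is a break point of the lower envelope of the lines y = a_i + i · x (there are 3 lines, with slopes 0, 1, ..., 2). Only the lines that attain the minimum somewhere contribute to roots; other lines are dominated. Here the surviving (envelope) indices are i = 2, i = 1, i = 0.
Intersections between consecutive envelope lines give the roots: for adjacent envelope indices i < j the intersection is x = (a_i − a_j) / (j − i). Reading off the sorted break points: {-5, 0}.
Verification: at each break x_0, at least two indices attain the minimum of min_i(a_i + i · x_0).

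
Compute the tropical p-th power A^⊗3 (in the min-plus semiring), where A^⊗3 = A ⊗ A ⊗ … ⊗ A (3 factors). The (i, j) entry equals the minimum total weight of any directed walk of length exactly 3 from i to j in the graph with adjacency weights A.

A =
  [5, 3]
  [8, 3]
A^⊗3 =
  [14, 9]
  [14, 9]

Each entry (A^⊗3)_ij equals the minimum over all length-3 walks i = v_0 → v_1 → … → v_3 = j of Σ_t A[v_t][v_{t+1}]. For example, for (i, j) = (0, 1) we minimise over 4 possible intermediate vertex sequences; the minimum is 9, attained along the walk 0 → 1 → 1 → 1.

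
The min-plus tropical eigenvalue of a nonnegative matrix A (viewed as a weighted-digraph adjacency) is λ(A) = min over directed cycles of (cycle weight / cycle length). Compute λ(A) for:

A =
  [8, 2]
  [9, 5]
λ(A) = 5

Enumerate directed cycles and compute their means (weight / length). Sample:
  cycle 0 → 0: weight = 8, length = 1, mean = 8/1 ≈ 8.000
  cycle 1 → 1: weight = 5, length = 1, mean = 5/1 ≈ 5.000
  cycle 0 → 1 → 0: weight = 11, length = 2, mean = 11/2 ≈ 5.500
  cycle 1 → 0 → 1: weight = 11, length = 2, mean = 11/2 ≈ 5.500
Minimum mean = 5.000, attained e.g. along the cycle 1 → 1 with weight 5 and length 1. So λ(A) = 5/1 = 5.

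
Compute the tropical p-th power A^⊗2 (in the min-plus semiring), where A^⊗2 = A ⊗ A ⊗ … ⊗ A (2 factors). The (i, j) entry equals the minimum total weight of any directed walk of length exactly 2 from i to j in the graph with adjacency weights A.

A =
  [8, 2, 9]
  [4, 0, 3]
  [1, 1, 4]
A^⊗2 =
  [6, 2, 5]
  [4, 0, 3]
  [5, 1, 4]

Each entry (A^⊗2)_ij equals the minimum over all length-2 walks i = v_0 → v_1 → … → v_2 = j of Σ_t A[v_t][v_{t+1}]. For example, for (i, j) = (0, 2) we minimise over 3 possible intermediate vertex sequences; the minimum is 5, attained along the walk 0 → 1 → 2.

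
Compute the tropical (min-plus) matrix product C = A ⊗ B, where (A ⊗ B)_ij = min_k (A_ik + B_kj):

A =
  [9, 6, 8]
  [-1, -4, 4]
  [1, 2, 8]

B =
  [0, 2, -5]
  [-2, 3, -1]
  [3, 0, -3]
A ⊗ B =
  [4, 8, 4]
  [-6, -1, -6]
  [0, 3, -4]

Apply the min-plus product entry-by-entry:
  C[0][0] = min over k of (A[0][0] + B[0][0] = 9 + 0 = 9, A[0][1] + B[1][0] = 6 + -2 = 4, A[0][2] + B[2][0] = 8 + 3 = 11) = 4 (attained at k = 1)
  C[0][1] = min over k of (A[0][0] + B[0][1] = 9 + 2 = 11, A[0][1] + B[1][1] = 6 + 3 = 9, A[0][2] + B[2][1] = 8 + 0 = 8) = 8 (attained at k = 2)
  C[0][2] = min over k of (A[0][0] + B[0][2] = 9 + -5 = 4, A[0][1] + B[1][2] = 6 + -1 = 5, A[0][2] + B[2][2] = 8 + -3 = 5) = 4 (attained at k = 0)
  C[1][0] = min over k of (A[1][0] + B[0][0] = -1 + 0 = -1, A[1][1] + B[1][0] = -4 + -2 = -6, A[1][2] + B[2][0] = 4 + 3 = 7) = -6 (attained at k = 1)
  C[1][1] = min over k of (A[1][0] + B[0][1] = -1 + 2 = 1, A[1][1] + B[1][1] = -4 + 3 = -1, A[1][2] + B[2][1] = 4 + 0 = 4) = -1 (attained at k = 1)
  C[1][2] = min over k of (A[1][0] + B[0][2] = -1 + -5 = -6, A[1][1] + B[1][2] = -4 + -1 = -5, A[1][2] + B[2][2] = 4 + -3 = 1) = -6 (attained at k = 0)
  C[2][0] = min over k of (A[2][0] + B[0][0] = 1 + 0 = 1, A[2][1] + B[1][0] = 2 + -2 = 0, A[2][2] + B[2][0] = 8 + 3 = 11) = 0 (attained at k = 1)
  C[2][1] = min over k of (A[2][0] + B[0][1] = 1 + 2 = 3, A[2][1] + B[1][1] = 2 + 3 = 5, A[2][2] + B[2][1] = 8 + 0 = 8) = 3 (attained at k = 0)
  C[2][2] = min over k of (A[2][0] + B[0][2] = 1 + -5 = -4, A[2][1] + B[1][2] = 2 + -1 = 1, A[2][2] + B[2][2] = 8 + -3 = 5) = -4 (attained at k = 0)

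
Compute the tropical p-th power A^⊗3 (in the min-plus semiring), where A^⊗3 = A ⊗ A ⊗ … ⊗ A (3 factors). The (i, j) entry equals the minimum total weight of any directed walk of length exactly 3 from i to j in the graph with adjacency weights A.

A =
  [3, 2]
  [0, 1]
A^⊗3 =
  [3, 4]
  [2, 3]

Each entry (A^⊗3)_ij equals the minimum over all length-3 walks i = v_0 → v_1 → … → v_3 = j of Σ_t A[v_t][v_{t+1}]. For example, for (i, j) = (0, 1) we minimise over 4 possible intermediate vertex sequences; the minimum is 4, attained along the walk 0 → 1 → 0 → 1.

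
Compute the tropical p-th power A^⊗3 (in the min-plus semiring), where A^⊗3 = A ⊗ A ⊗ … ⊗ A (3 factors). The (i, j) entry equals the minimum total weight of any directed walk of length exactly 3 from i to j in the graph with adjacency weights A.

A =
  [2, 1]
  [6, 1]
A^⊗3 =
  [6, 3]
  [8, 3]

Each entry (A^⊗3)_ij equals the minimum over all length-3 walks i = v_0 → v_1 → … → v_3 = j of Σ_t A[v_t][v_{t+1}]. For example, for (i, j) = (0, 1) we minimise over 4 possible intermediate vertex sequences; the minimum is 3, attained along the walk 0 → 1 → 1 → 1.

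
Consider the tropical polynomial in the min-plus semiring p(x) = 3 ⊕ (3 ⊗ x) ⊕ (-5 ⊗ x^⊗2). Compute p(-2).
p(-2) = -9

A tropical monomial a ⊗ x^⊗i evaluates to a + i · x. Evaluating each term at x = -2:
  Term 0 contributes 3 + 0 · -2 = 3
  Term 1 contributes 3 + 1 · -2 = 1
  Term 2 contributes -5 + 2 · -2 = -9
p(-2) = ⊕ of these = min[3, 1, -9] = -9.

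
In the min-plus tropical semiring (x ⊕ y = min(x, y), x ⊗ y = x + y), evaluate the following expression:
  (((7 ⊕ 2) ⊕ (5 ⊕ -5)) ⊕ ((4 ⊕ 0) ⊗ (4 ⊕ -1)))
(((7 ⊕ 2) ⊕ (5 ⊕ -5)) ⊕ ((4 ⊕ 0) ⊗ (4 ⊕ -1))) = -5

Expand innermost to outermost. Recall ⊕ takes the minimum of its arguments and ⊗ takes their sum. Working out the expression (((7 ⊕ 2) ⊕ (5 ⊕ -5)) ⊕ ((4 ⊕ 0) ⊗ (4 ⊕ -1))) gives -5.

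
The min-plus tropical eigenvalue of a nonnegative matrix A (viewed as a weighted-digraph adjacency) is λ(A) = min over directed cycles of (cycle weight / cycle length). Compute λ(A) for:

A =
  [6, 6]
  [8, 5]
λ(A) = 5

Enumerate directed cycles and compute their means (weight / length). Sample:
  cycle 0 → 0: weight = 6, length = 1, mean = 6/1 ≈ 6.000
  cycle 1 → 1: weight = 5, length = 1, mean = 5/1 ≈ 5.000
  cycle 0 → 1 → 0: weight = 14, length = 2, mean = 14/2 ≈ 7.000
  cycle 1 → 0 → 1: weight = 14, length = 2, mean = 14/2 ≈ 7.000
Minimum mean = 5.000, attained e.g. along the cycle 1 → 1 with weight 5 and length 1. So λ(A) = 5/1 = 5.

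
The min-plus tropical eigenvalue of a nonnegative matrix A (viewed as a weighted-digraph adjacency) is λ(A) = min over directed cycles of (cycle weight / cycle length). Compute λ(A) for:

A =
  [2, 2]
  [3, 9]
λ(A) = 2

Enumerate directed cycles and compute their means (weight / length). Sample:
  cycle 0 → 0: weight = 2, length = 1, mean = 2/1 ≈ 2.000
  cycle 1 → 1: weight = 9, length = 1, mean = 9/1 ≈ 9.000
  cycle 0 → 1 → 0: weight = 5, length = 2, mean = 5/2 ≈ 2.500
  cycle 1 → 0 → 1: weight = 5, length = 2, mean = 5/2 ≈ 2.500
Minimum mean = 2.000, attained e.g. along the cycle 0 → 0 with weight 2 and length 1. So λ(A) = 2/1 = 2.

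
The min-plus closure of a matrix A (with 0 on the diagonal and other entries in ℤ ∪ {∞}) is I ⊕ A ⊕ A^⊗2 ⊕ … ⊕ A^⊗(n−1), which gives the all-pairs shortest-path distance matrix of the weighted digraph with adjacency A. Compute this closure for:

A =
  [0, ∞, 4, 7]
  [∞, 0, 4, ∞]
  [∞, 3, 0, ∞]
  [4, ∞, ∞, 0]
Closure =
  [0, 7, 4, 7]
  [∞, 0, 4, ∞]
  [∞, 3, 0, ∞]
  [4, 11, 8, 0]

This is the Floyd-Warshall all-pairs shortest-path computation. For each intermediate vertex k = 0, 1, …, 3, update dist[i][j] ← min(dist[i][j], dist[i][k] + dist[k][j]). The final matrix gives, for each (i, j), the minimum total weight of any directed path from i to j (possibly empty when i = j).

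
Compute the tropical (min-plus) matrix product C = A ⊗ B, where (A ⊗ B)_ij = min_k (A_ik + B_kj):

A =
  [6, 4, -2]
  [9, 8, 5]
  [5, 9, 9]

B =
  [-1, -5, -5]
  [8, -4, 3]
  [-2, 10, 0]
A ⊗ B =
  [-4, 0, -2]
  [3, 4, 4]
  [4, 0, 0]

Apply the min-plus product entry-by-entry:
  C[0][0] = min over k of (A[0][0] + B[0][0] = 6 + -1 = 5, A[0][1] + B[1][0] = 4 + 8 = 12, A[0][2] + B[2][0] = -2 + -2 = -4) = -4 (attained at k = 2)
  C[0][1] = min over k of (A[0][0] + B[0][1] = 6 + -5 = 1, A[0][1] + B[1][1] = 4 + -4 = 0, A[0][2] + B[2][1] = -2 + 10 = 8) = 0 (attained at k = 1)
  C[0][2] = min over k of (A[0][0] + B[0][2] = 6 + -5 = 1, A[0][1] + B[1][2] = 4 + 3 = 7, A[0][2] + B[2][2] = -2 + 0 = -2) = -2 (attained at k = 2)
  C[1][0] = min over k of (A[1][0] + B[0][0] = 9 + -1 = 8, A[1][1] + B[1][0] = 8 + 8 = 16, A[1][2] + B[2][0] = 5 + -2 = 3) = 3 (attained at k = 2)
  C[1][1] = min over k of (A[1][0] + B[0][1] = 9 + -5 = 4, A[1][1] + B[1][1] = 8 + -4 = 4, A[1][2] + B[2][1] = 5 + 10 = 15) = 4 (attained at k = 0)
  C[1][2] = min over k of (A[1][0] + B[0][2] = 9 + -5 = 4, A[1][1] + B[1][2] = 8 + 3 = 11, A[1][2] + B[2][2] = 5 + 0 = 5) = 4 (attained at k = 0)
  C[2][0] = min over k of (A[2][0] + B[0][0] = 5 + -1 = 4, A[2][1] + B[1][0] = 9 + 8 = 17, A[2][2] + B[2][0] = 9 + -2 = 7) = 4 (attained at k = 0)
  C[2][1] = min over k of (A[2][0] + B[0][1] = 5 + -5 = 0, A[2][1] + B[1][1] = 9 + -4 = 5, A[2][2] + B[2][1] = 9 + 10 = 19) = 0 (attained at k = 0)
  C[2][2] = min over k of (A[2][0] + B[0][2] = 5 + -5 = 0, A[2][1] + B[1][2] = 9 + 3 = 12, A[2][2] + B[2][2] = 9 + 0 = 9) = 0 (attained at k = 0)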